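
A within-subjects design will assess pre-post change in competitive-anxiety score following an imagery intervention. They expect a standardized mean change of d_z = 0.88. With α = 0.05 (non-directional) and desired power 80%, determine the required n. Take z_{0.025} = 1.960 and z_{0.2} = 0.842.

For a paired (one-sample on differences) test: n = ((z_{α/2} + z_β) / d)².
z_{α/2} + z_β = 1.960 + 0.842 = 2.802.
n = (2.802 / 0.88)² = 3.184² = 10.14.
Round up.

n = 11 pairs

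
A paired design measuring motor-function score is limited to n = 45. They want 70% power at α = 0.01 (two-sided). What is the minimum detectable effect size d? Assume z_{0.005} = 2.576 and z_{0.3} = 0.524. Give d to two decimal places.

d_min ≈ 0.46

For a single sample (or paired design) of n = 45: d_min = (z_{α/2} + z_β)/√n.
z-sum = 2.576 + 0.524 = 3.100.
d_min = 3.100 / √45 = 3.100 / 6.708 = 0.462.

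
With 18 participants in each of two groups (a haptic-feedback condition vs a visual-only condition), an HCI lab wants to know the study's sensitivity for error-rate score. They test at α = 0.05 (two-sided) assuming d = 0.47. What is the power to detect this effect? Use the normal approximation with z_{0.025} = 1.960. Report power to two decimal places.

power ≈ 0.29

For two equal groups, power = Φ(d·√(n/2) − z_{α/2}).
d·√(n/2) = 0.47 × √(18/2) = 0.47 × 3.000 = 1.410.
z_β = 1.410 − 1.960 = -0.550.
Power = Φ(-0.550) = 0.291.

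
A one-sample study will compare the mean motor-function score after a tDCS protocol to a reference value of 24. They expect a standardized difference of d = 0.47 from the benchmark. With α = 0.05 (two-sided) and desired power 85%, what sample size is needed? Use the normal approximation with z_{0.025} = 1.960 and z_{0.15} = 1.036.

For a one-sample test: n = ((z_{α/2} + z_β) / d)².
z_{α/2} + z_β = 1.960 + 1.036 = 2.996.
n = (2.996 / 0.47)² = 6.374² = 40.63.
Round up.

n = 41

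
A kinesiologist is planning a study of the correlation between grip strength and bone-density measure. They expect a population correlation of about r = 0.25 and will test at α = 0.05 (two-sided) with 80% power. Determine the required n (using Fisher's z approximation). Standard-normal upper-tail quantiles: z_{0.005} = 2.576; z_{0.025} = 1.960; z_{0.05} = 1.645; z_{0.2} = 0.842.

n = 124

Fisher's z: C = ½·ln((1+r)/(1−r)) = ½·ln(1.6667) = 0.2554.
n = ((z_{α/2} + z_β)/C)² + 3.
(1.960 + 0.842) / 0.2554 = 2.802 / 0.2554 = 10.971.
n = 10.971² + 3 = 120.36 + 3 = 123.4.
Round up.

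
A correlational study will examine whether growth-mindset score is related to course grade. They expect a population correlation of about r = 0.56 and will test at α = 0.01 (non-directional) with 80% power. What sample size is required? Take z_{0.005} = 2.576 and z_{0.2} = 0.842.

n = 33

Fisher's z: C = ½·ln((1+r)/(1−r)) = ½·ln(3.5455) = 0.6328.
n = ((z_{α/2} + z_β)/C)² + 3.
(2.576 + 0.842) / 0.6328 = 3.418 / 0.6328 = 5.401.
n = 5.401² + 3 = 29.18 + 3 = 32.2.
Round up.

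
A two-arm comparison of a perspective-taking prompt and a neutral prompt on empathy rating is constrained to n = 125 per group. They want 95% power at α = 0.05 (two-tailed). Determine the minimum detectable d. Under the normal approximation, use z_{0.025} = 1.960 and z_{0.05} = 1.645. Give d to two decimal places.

For two independent groups of n = 125 each: d_min = (z_{α/2} + z_β)·√(2/n).
z-sum = 1.960 + 1.645 = 3.605.
d_min = 3.605 × √(2/125) = 3.605 × 0.1265 = 0.456.

d_min ≈ 0.46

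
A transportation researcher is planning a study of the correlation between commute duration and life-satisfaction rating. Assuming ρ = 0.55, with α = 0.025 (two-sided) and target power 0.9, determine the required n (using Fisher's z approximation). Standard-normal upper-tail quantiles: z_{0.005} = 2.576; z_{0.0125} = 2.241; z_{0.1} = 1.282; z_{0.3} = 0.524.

n = 36

Fisher's z: C = ½·ln((1+r)/(1−r)) = ½·ln(3.4444) = 0.6184.
n = ((z_{α/2} + z_β)/C)² + 3.
(2.241 + 1.282) / 0.6184 = 3.523 / 0.6184 = 5.697.
n = 5.697² + 3 = 32.46 + 3 = 35.5.
Round up.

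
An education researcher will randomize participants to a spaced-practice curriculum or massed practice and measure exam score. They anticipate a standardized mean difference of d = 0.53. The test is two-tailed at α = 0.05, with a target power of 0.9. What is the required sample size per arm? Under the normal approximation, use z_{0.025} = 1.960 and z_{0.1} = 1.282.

n = 75 per group

For two independent groups with equal n: n = 2·((z_{α/2} + z_β) / d)².
z_{α/2} + z_β = 1.960 + 1.282 = 3.242.
n = 2 × (3.242 / 0.53)² = 2 × 6.117² = 2 × 37.42 = 74.8.
Round up to the next whole participant.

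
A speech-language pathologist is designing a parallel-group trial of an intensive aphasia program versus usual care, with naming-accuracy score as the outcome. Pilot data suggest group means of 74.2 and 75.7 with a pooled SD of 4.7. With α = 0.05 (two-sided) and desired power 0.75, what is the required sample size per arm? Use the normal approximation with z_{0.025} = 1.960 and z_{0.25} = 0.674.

n = 137 per group

Cohen's d = |M₁ − M₂| / SD_pooled = |74.2 − 75.7| / 4.7 = 1.5 / 4.7 = 0.319.
For two independent groups with equal n: n = 2·((z_{α/2} + z_β) / d)².
z_{α/2} + z_β = 1.960 + 0.674 = 2.634.
n = 2 × (2.634 / 0.319)² = 2 × 8.257² = 2 × 68.18 = 136.4.
Round up to the next whole participant.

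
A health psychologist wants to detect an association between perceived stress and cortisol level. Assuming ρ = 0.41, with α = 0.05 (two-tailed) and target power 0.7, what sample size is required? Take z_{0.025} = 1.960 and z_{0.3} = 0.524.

n = 36

Fisher's z: C = ½·ln((1+r)/(1−r)) = ½·ln(2.3898) = 0.4356.
n = ((z_{α/2} + z_β)/C)² + 3.
(1.960 + 0.524) / 0.4356 = 2.484 / 0.4356 = 5.702.
n = 5.702² + 3 = 32.52 + 3 = 35.5.
Round up.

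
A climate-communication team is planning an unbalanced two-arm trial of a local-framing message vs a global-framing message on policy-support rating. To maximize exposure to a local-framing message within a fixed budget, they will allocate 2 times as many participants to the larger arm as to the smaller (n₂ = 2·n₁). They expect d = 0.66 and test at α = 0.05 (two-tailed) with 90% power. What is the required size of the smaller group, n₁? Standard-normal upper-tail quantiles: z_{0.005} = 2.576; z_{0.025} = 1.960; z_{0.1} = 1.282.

With allocation ratio k = n₂/n₁ = 2, Var(x̄₁−x̄₂) = σ²(1/n₁ + 1/(k·n₁)) = σ²·(k+1)/(k·n₁).
So n₁ = (1 + 1/k)·((z_{α/2} + z_β)/d)² = 1.500 × (3.242/0.66)².
n₁ = 1.500 × 24.13 = 36.2.
Round up: n₁ = 37, giving n₂ = 2 × 37 = 74.

n₁ = 37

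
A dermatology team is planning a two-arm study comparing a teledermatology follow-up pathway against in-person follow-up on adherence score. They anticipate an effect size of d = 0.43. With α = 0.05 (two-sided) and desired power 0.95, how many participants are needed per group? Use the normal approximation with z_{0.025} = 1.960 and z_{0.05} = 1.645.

For two independent groups with equal n: n = 2·((z_{α/2} + z_β) / d)².
z_{α/2} + z_β = 1.960 + 1.645 = 3.605.
n = 2 × (3.605 / 0.43)² = 2 × 8.384² = 2 × 70.29 = 140.6.
Round up to the next whole participant.

n = 141 per group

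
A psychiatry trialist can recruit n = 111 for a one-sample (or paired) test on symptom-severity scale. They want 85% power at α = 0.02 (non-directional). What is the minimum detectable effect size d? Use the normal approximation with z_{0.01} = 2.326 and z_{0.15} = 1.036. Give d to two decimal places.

d_min ≈ 0.32

For a single sample (or paired design) of n = 111: d_min = (z_{α/2} + z_β)/√n.
z-sum = 2.326 + 1.036 = 3.362.
d_min = 3.362 / √111 = 3.362 / 10.536 = 0.319.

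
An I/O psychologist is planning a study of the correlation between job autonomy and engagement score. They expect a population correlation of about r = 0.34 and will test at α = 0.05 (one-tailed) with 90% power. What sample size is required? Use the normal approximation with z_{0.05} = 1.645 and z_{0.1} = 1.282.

n = 72

Fisher's z: C = ½·ln((1+r)/(1−r)) = ½·ln(2.0303) = 0.3541.
n = ((z_{α} + z_β)/C)² + 3.
(1.645 + 1.282) / 0.3541 = 2.927 / 0.3541 = 8.266.
n = 8.266² + 3 = 68.33 + 3 = 71.3.
Round up.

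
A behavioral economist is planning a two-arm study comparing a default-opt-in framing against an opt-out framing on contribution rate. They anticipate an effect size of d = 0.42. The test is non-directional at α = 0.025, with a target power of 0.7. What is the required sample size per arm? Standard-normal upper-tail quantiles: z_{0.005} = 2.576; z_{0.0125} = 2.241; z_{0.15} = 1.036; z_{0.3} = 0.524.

n = 87 per group

For two independent groups with equal n: n = 2·((z_{α/2} + z_β) / d)².
z_{α/2} + z_β = 2.241 + 0.524 = 2.765.
n = 2 × (2.765 / 0.42)² = 2 × 6.583² = 2 × 43.34 = 86.7.
Round up to the next whole participant.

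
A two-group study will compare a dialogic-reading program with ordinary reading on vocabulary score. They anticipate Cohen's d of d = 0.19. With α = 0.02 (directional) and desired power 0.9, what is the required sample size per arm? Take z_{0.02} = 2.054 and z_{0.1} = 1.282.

For two independent groups with equal n: n = 2·((z_{α} + z_β) / d)².
z_{α} + z_β = 2.054 + 1.282 = 3.336.
n = 2 × (3.336 / 0.19)² = 2 × 17.558² = 2 × 308.28 = 616.6.
Round up to the next whole participant.

n = 617 per group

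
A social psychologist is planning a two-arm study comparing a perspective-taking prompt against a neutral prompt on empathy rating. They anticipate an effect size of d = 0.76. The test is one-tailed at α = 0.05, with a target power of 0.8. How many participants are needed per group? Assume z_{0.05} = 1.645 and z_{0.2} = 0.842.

n = 22 per group

For two independent groups with equal n: n = 2·((z_{α} + z_β) / d)².
z_{α} + z_β = 1.645 + 0.842 = 2.487.
n = 2 × (2.487 / 0.76)² = 2 × 3.272² = 2 × 10.71 = 21.4.
Round up to the next whole participant.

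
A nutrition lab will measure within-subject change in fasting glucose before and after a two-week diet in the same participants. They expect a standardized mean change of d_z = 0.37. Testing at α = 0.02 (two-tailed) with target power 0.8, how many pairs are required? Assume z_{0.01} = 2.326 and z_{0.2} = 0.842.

n = 74 pairs

For a paired (one-sample on differences) test: n = ((z_{α/2} + z_β) / d)².
z_{α/2} + z_β = 2.326 + 0.842 = 3.168.
n = (3.168 / 0.37)² = 8.562² = 73.31.
Round up.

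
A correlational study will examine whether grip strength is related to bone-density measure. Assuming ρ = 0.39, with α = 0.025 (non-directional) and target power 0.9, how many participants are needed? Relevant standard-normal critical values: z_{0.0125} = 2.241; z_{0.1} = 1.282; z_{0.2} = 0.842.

Fisher's z: C = ½·ln((1+r)/(1−r)) = ½·ln(2.2787) = 0.4118.
n = ((z_{α/2} + z_β)/C)² + 3.
(2.241 + 1.282) / 0.4118 = 3.523 / 0.4118 = 8.555.
n = 8.555² + 3 = 73.19 + 3 = 76.2.
Round up.

n = 77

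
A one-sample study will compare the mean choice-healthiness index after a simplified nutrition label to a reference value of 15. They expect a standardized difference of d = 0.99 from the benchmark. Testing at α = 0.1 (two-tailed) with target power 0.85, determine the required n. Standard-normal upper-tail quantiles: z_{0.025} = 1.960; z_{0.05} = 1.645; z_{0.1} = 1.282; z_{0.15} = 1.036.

n = 8

For a one-sample test: n = ((z_{α/2} + z_β) / d)².
z_{α/2} + z_β = 1.645 + 1.036 = 2.681.
n = (2.681 / 0.99)² = 2.708² = 7.33.
Round up.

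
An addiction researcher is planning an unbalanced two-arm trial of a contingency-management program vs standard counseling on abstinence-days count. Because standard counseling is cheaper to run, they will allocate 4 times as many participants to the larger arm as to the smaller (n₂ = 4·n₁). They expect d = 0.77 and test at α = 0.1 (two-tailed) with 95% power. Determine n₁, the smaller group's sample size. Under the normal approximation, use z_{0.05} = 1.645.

n₁ = 23

With allocation ratio k = n₂/n₁ = 4, Var(x̄₁−x̄₂) = σ²(1/n₁ + 1/(k·n₁)) = σ²·(k+1)/(k·n₁).
So n₁ = (1 + 1/k)·((z_{α/2} + z_β)/d)² = 1.250 × (3.290/0.77)².
n₁ = 1.250 × 18.26 = 22.8.
Round up: n₁ = 23, giving n₂ = 4 × 23 = 92.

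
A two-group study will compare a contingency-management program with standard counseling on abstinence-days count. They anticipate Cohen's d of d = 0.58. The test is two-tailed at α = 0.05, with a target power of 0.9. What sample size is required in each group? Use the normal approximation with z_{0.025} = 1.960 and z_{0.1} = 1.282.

n = 63 per group

For two independent groups with equal n: n = 2·((z_{α/2} + z_β) / d)².
z_{α/2} + z_β = 1.960 + 1.282 = 3.242.
n = 2 × (3.242 / 0.58)² = 2 × 5.590² = 2 × 31.24 = 62.5.
Round up to the next whole participant.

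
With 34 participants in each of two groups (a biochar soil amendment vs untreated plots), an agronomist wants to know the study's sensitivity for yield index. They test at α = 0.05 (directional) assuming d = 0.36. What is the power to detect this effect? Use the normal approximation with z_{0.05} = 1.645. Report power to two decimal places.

power ≈ 0.44

For two equal groups, power = Φ(d·√(n/2) − z_{α}).
d·√(n/2) = 0.36 × √(34/2) = 0.36 × 4.123 = 1.484.
z_β = 1.484 − 1.645 = -0.161.
Power = Φ(-0.161) = 0.436.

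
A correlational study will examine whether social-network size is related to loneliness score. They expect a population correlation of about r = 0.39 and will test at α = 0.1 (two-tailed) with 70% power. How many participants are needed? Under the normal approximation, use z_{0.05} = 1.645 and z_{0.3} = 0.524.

n = 31

Fisher's z: C = ½·ln((1+r)/(1−r)) = ½·ln(2.2787) = 0.4118.
n = ((z_{α/2} + z_β)/C)² + 3.
(1.645 + 0.524) / 0.4118 = 2.169 / 0.4118 = 5.267.
n = 5.267² + 3 = 27.74 + 3 = 30.7.
Round up.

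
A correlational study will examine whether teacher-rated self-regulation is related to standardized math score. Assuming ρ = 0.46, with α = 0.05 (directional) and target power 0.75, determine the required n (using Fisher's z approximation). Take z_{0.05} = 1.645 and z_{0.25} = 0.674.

Fisher's z: C = ½·ln((1+r)/(1−r)) = ½·ln(2.7037) = 0.4973.
n = ((z_{α} + z_β)/C)² + 3.
(1.645 + 0.674) / 0.4973 = 2.319 / 0.4973 = 4.663.
n = 4.663² + 3 = 21.75 + 3 = 24.7.
Round up.

n = 25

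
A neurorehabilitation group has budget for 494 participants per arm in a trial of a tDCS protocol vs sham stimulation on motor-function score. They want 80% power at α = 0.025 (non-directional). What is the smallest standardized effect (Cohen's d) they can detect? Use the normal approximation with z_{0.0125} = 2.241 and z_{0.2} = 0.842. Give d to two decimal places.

d_min ≈ 0.20

For two independent groups of n = 494 each: d_min = (z_{α/2} + z_β)·√(2/n).
z-sum = 2.241 + 0.842 = 3.083.
d_min = 3.083 × √(2/494) = 3.083 × 0.0636 = 0.196.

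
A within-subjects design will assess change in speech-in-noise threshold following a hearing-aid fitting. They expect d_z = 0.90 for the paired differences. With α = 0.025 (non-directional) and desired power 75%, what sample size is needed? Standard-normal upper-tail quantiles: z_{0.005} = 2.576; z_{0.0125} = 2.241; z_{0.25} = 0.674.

For a paired (one-sample on differences) test: n = ((z_{α/2} + z_β) / d)².
z_{α/2} + z_β = 2.241 + 0.674 = 2.915.
n = (2.915 / 0.90)² = 3.239² = 10.49.
Round up.

n = 11 pairs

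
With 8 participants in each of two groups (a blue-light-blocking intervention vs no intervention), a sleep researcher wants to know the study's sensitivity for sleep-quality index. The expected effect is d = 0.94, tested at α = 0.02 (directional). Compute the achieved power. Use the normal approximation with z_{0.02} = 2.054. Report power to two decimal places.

For two equal groups, power = Φ(d·√(n/2) − z_{α}).
d·√(n/2) = 0.94 × √(8/2) = 0.94 × 2.000 = 1.880.
z_β = 1.880 − 2.054 = -0.174.
Power = Φ(-0.174) = 0.431.

power ≈ 0.43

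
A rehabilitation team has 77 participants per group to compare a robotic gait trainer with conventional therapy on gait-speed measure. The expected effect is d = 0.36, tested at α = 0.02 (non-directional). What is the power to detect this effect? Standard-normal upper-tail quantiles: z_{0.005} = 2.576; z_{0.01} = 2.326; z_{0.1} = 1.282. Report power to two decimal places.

power ≈ 0.46

For two equal groups, power = Φ(d·√(n/2) − z_{α/2}).
d·√(n/2) = 0.36 × √(77/2) = 0.36 × 6.205 = 2.234.
z_β = 2.234 − 2.326 = -0.092.
Power = Φ(-0.092) = 0.463.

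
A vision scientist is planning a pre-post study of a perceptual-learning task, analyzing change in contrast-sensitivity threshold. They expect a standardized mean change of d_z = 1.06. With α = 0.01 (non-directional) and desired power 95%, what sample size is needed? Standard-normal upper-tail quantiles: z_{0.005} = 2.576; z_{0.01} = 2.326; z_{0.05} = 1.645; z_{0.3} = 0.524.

n = 16 pairs

For a paired (one-sample on differences) test: n = ((z_{α/2} + z_β) / d)².
z_{α/2} + z_β = 2.576 + 1.645 = 4.221.
n = (4.221 / 1.06)² = 3.982² = 15.86.
Round up.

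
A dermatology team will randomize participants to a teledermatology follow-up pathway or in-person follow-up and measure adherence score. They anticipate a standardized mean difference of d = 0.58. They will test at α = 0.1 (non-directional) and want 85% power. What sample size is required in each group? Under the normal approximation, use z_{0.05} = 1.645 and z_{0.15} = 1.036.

n = 43 per group

For two independent groups with equal n: n = 2·((z_{α/2} + z_β) / d)².
z_{α/2} + z_β = 1.645 + 1.036 = 2.681.
n = 2 × (2.681 / 0.58)² = 2 × 4.622² = 2 × 21.37 = 42.7.
Round up to the next whole participant.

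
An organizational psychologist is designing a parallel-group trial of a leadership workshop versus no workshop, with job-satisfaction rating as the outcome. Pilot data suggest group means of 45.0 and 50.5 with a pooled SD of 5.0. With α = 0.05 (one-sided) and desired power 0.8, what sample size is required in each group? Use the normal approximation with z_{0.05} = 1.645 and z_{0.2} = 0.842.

Cohen's d = |M₁ − M₂| / SD_pooled = |45.0 − 50.5| / 5.0 = 5.5 / 5.0 = 1.100.
For two independent groups with equal n: n = 2·((z_{α} + z_β) / d)².
z_{α} + z_β = 1.645 + 0.842 = 2.487.
n = 2 × (2.487 / 1.100)² = 2 × 2.261² = 2 × 5.11 = 10.2.
Round up to the next whole participant.

n = 11 per group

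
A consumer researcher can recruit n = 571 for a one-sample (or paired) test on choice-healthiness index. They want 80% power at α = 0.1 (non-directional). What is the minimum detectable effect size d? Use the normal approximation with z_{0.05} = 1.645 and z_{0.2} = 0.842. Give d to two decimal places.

d_min ≈ 0.10

For a single sample (or paired design) of n = 571: d_min = (z_{α/2} + z_β)/√n.
z-sum = 1.645 + 0.842 = 2.487.
d_min = 2.487 / √571 = 2.487 / 23.896 = 0.104.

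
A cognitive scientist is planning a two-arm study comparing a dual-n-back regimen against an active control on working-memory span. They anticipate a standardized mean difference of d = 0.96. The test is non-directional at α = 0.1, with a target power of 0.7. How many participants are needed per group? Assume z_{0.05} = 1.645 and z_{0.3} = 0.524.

n = 11 per group

For two independent groups with equal n: n = 2·((z_{α/2} + z_β) / d)².
z_{α/2} + z_β = 1.645 + 0.524 = 2.169.
n = 2 × (2.169 / 0.96)² = 2 × 2.259² = 2 × 5.10 = 10.2.
Round up to the next whole participant.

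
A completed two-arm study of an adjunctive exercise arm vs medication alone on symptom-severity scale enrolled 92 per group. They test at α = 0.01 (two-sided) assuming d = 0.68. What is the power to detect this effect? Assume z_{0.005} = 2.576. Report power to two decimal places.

power ≈ 0.98

For two equal groups, power = Φ(d·√(n/2) − z_{α/2}).
d·√(n/2) = 0.68 × √(92/2) = 0.68 × 6.782 = 4.612.
z_β = 4.612 − 2.576 = 2.036.
Power = Φ(2.036) = 0.979.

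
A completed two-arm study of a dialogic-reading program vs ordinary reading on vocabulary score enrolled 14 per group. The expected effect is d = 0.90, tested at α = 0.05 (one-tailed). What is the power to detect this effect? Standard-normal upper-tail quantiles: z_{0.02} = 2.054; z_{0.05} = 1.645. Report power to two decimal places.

power ≈ 0.77

For two equal groups, power = Φ(d·√(n/2) − z_{α}).
d·√(n/2) = 0.90 × √(14/2) = 0.90 × 2.646 = 2.381.
z_β = 2.381 − 1.645 = 0.736.
Power = Φ(0.736) = 0.769.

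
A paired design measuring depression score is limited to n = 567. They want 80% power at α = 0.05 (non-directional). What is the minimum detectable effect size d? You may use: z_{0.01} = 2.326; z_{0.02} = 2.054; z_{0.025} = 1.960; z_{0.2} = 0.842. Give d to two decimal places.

d_min ≈ 0.12

For a single sample (or paired design) of n = 567: d_min = (z_{α/2} + z_β)/√n.
z-sum = 1.960 + 0.842 = 2.802.
d_min = 2.802 / √567 = 2.802 / 23.812 = 0.118.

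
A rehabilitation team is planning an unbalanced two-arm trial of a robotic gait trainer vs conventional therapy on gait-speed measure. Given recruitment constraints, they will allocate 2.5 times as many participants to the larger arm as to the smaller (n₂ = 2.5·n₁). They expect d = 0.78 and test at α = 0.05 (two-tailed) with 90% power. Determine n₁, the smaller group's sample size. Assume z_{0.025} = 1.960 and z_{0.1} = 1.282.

n₁ = 25

With allocation ratio k = n₂/n₁ = 2.5, Var(x̄₁−x̄₂) = σ²(1/n₁ + 1/(k·n₁)) = σ²·(k+1)/(k·n₁).
So n₁ = (1 + 1/k)·((z_{α/2} + z_β)/d)² = 1.400 × (3.242/0.78)².
n₁ = 1.400 × 17.28 = 24.2.
Round up: n₁ = 25, giving n₂ = ⌈2.5 × 25⌉ = ⌈62.5⌉ = 63.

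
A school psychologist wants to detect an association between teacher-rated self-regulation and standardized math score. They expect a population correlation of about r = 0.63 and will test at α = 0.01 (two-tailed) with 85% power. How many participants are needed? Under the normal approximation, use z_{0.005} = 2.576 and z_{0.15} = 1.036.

n = 27

Fisher's z: C = ½·ln((1+r)/(1−r)) = ½·ln(4.4054) = 0.7414.
n = ((z_{α/2} + z_β)/C)² + 3.
(2.576 + 1.036) / 0.7414 = 3.612 / 0.7414 = 4.872.
n = 4.872² + 3 = 23.74 + 3 = 26.7.
Round up.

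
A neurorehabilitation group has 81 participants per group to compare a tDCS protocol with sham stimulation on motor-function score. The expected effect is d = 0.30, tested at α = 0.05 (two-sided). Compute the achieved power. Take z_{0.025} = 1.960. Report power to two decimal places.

For two equal groups, power = Φ(d·√(n/2) − z_{α/2}).
d·√(n/2) = 0.30 × √(81/2) = 0.30 × 6.364 = 1.909.
z_β = 1.909 − 1.960 = -0.051.
Power = Φ(-0.051) = 0.480.

power ≈ 0.48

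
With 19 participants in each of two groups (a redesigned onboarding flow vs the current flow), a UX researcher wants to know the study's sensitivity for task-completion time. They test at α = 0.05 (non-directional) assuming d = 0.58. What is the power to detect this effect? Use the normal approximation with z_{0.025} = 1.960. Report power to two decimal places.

For two equal groups, power = Φ(d·√(n/2) − z_{α/2}).
d·√(n/2) = 0.58 × √(19/2) = 0.58 × 3.082 = 1.788.
z_β = 1.788 − 1.960 = -0.172.
Power = Φ(-0.172) = 0.432.

power ≈ 0.43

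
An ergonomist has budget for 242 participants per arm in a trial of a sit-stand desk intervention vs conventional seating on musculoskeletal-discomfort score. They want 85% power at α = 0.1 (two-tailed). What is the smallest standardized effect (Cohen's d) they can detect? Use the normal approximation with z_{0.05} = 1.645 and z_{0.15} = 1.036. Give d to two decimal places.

d_min ≈ 0.24

For two independent groups of n = 242 each: d_min = (z_{α/2} + z_β)·√(2/n).
z-sum = 1.645 + 1.036 = 2.681.
d_min = 2.681 × √(2/242) = 2.681 × 0.0909 = 0.244.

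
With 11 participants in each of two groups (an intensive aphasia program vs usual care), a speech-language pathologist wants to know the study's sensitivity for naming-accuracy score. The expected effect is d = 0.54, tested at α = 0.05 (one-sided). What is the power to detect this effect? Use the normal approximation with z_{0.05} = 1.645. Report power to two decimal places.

For two equal groups, power = Φ(d·√(n/2) − z_{α}).
d·√(n/2) = 0.54 × √(11/2) = 0.54 × 2.345 = 1.266.
z_β = 1.266 − 1.645 = -0.379.
Power = Φ(-0.379) = 0.352.

power ≈ 0.35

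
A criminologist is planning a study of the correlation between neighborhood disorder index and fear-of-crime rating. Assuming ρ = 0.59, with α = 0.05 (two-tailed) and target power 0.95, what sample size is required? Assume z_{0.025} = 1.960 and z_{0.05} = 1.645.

Fisher's z: C = ½·ln((1+r)/(1−r)) = ½·ln(3.8780) = 0.6777.
n = ((z_{α/2} + z_β)/C)² + 3.
(1.960 + 1.645) / 0.6777 = 3.605 / 0.6777 = 5.319.
n = 5.319² + 3 = 28.30 + 3 = 31.3.
Round up.

n = 32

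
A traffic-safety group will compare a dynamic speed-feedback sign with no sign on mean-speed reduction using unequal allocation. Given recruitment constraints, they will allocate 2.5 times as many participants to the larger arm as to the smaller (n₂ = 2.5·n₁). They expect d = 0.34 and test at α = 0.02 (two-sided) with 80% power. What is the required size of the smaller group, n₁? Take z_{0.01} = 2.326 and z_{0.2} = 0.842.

With allocation ratio k = n₂/n₁ = 2.5, Var(x̄₁−x̄₂) = σ²(1/n₁ + 1/(k·n₁)) = σ²·(k+1)/(k·n₁).
So n₁ = (1 + 1/k)·((z_{α/2} + z_β)/d)² = 1.400 × (3.168/0.34)².
n₁ = 1.400 × 86.82 = 121.5.
Round up: n₁ = 122, giving n₂ = 2.5 × 122 = 305.

n₁ = 122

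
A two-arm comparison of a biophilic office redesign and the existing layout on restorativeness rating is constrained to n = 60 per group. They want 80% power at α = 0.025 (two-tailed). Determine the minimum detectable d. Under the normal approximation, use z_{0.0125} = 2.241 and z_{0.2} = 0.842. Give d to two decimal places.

For two independent groups of n = 60 each: d_min = (z_{α/2} + z_β)·√(2/n).
z-sum = 2.241 + 0.842 = 3.083.
d_min = 3.083 × √(2/60) = 3.083 × 0.1826 = 0.563.

d_min ≈ 0.56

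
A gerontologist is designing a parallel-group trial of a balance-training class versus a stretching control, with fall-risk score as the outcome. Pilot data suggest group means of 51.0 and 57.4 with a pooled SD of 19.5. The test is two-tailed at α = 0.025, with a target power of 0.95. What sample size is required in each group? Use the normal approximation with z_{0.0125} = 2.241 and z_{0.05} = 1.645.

Cohen's d = |M₁ − M₂| / SD_pooled = |51.0 − 57.4| / 19.5 = 6.4 / 19.5 = 0.328.
For two independent groups with equal n: n = 2·((z_{α/2} + z_β) / d)².
z_{α/2} + z_β = 2.241 + 1.645 = 3.886.
n = 2 × (3.886 / 0.328)² = 2 × 11.848² = 2 × 140.36 = 280.7.
Round up to the next whole participant.

n = 281 per group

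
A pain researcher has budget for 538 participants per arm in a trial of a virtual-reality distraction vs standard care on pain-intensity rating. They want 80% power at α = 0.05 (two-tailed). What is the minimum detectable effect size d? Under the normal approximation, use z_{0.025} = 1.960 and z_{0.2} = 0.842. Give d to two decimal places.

d_min ≈ 0.17

For two independent groups of n = 538 each: d_min = (z_{α/2} + z_β)·√(2/n).
z-sum = 1.960 + 0.842 = 2.802.
d_min = 2.802 × √(2/538) = 2.802 × 0.0610 = 0.171.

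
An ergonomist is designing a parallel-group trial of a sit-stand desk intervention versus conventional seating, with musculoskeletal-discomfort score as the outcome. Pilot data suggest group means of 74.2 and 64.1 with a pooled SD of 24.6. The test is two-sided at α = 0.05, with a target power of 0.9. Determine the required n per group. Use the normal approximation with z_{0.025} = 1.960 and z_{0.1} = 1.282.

n = 125 per group

Cohen's d = |M₁ − M₂| / SD_pooled = |74.2 − 64.1| / 24.6 = 10.1 / 24.6 = 0.411.
For two independent groups with equal n: n = 2·((z_{α/2} + z_β) / d)².
z_{α/2} + z_β = 1.960 + 1.282 = 3.242.
n = 2 × (3.242 / 0.411)² = 2 × 7.888² = 2 × 62.22 = 124.4.
Round up to the next whole participant.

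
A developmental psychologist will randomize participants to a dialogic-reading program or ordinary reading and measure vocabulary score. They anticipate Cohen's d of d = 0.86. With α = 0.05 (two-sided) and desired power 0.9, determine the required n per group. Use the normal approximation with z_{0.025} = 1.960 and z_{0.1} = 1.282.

n = 29 per group

For two independent groups with equal n: n = 2·((z_{α/2} + z_β) / d)².
z_{α/2} + z_β = 1.960 + 1.282 = 3.242.
n = 2 × (3.242 / 0.86)² = 2 × 3.770² = 2 × 14.21 = 28.4.
Round up to the next whole participant.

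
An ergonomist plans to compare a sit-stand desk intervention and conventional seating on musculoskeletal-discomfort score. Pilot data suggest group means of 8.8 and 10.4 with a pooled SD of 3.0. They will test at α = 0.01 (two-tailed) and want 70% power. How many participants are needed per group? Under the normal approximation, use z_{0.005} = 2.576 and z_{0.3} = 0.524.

Cohen's d = |M₁ − M₂| / SD_pooled = |8.8 − 10.4| / 3.0 = 1.6 / 3.0 = 0.533.
For two independent groups with equal n: n = 2·((z_{α/2} + z_β) / d)².
z_{α/2} + z_β = 2.576 + 0.524 = 3.100.
n = 2 × (3.100 / 0.533)² = 2 × 5.816² = 2 × 33.83 = 67.7.
Round up to the next whole participant.

n = 68 per group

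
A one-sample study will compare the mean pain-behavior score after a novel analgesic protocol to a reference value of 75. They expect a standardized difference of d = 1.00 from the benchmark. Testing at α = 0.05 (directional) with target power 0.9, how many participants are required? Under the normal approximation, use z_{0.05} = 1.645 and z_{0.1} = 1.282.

For a one-sample test: n = ((z_{α} + z_β) / d)².
z_{α} + z_β = 1.645 + 1.282 = 2.927.
n = (2.927 / 1.00)² = 2.927² = 8.57.
Round up.

n = 9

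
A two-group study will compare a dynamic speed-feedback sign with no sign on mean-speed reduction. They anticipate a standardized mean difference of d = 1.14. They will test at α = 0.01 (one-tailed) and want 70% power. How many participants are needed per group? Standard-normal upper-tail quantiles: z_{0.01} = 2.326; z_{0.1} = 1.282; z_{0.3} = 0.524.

For two independent groups with equal n: n = 2·((z_{α} + z_β) / d)².
z_{α} + z_β = 2.326 + 0.524 = 2.850.
n = 2 × (2.850 / 1.14)² = 2 × 2.500² = 2 × 6.25 = 12.5.
Round up to the next whole participant.

n = 13 per group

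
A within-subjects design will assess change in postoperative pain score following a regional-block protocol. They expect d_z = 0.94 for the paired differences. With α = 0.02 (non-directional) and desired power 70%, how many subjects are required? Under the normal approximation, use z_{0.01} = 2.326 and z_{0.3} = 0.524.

For a paired (one-sample on differences) test: n = ((z_{α/2} + z_β) / d)².
z_{α/2} + z_β = 2.326 + 0.524 = 2.850.
n = (2.850 / 0.94)² = 3.032² = 9.19.
Round up.

n = 10 pairs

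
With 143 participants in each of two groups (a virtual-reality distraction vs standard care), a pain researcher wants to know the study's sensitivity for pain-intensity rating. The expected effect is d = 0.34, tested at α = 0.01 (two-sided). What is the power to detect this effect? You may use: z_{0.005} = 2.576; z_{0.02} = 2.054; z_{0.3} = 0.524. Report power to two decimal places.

For two equal groups, power = Φ(d·√(n/2) − z_{α/2}).
d·√(n/2) = 0.34 × √(143/2) = 0.34 × 8.456 = 2.875.
z_β = 2.875 − 2.576 = 0.299.
Power = Φ(0.299) = 0.618.

power ≈ 0.62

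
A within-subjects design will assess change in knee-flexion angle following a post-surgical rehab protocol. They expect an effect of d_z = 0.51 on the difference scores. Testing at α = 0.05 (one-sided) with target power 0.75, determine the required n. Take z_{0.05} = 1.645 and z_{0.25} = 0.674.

n = 21 pairs

For a paired (one-sample on differences) test: n = ((z_{α} + z_β) / d)².
z_{α} + z_β = 1.645 + 0.674 = 2.319.
n = (2.319 / 0.51)² = 4.547² = 20.68.
Round up.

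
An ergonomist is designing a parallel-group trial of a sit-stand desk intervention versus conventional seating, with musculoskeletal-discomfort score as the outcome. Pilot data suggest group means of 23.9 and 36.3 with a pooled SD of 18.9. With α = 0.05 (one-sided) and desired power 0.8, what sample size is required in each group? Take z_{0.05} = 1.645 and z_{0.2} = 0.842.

Cohen's d = |M₁ − M₂| / SD_pooled = |23.9 − 36.3| / 18.9 = 12.4 / 18.9 = 0.656.
For two independent groups with equal n: n = 2·((z_{α} + z_β) / d)².
z_{α} + z_β = 1.645 + 0.842 = 2.487.
n = 2 × (2.487 / 0.656)² = 2 × 3.791² = 2 × 14.37 = 28.7.
Round up to the next whole participant.

n = 29 per group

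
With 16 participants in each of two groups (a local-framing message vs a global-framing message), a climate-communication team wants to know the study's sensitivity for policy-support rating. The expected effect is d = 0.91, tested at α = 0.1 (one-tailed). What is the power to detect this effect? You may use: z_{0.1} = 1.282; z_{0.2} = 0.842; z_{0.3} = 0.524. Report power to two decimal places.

For two equal groups, power = Φ(d·√(n/2) − z_{α}).
d·√(n/2) = 0.91 × √(16/2) = 0.91 × 2.828 = 2.574.
z_β = 2.574 − 1.282 = 1.292.
Power = Φ(1.292) = 0.902.

power ≈ 0.90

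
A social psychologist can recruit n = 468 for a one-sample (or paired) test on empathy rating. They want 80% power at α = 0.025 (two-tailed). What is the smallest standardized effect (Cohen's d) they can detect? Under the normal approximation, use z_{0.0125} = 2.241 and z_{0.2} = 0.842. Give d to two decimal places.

For a single sample (or paired design) of n = 468: d_min = (z_{α/2} + z_β)/√n.
z-sum = 2.241 + 0.842 = 3.083.
d_min = 3.083 / √468 = 3.083 / 21.633 = 0.143.

d_min ≈ 0.14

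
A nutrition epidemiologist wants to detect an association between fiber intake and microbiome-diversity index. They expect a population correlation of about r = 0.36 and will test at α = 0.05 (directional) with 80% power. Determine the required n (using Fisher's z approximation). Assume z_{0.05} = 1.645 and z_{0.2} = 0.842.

n = 47

Fisher's z: C = ½·ln((1+r)/(1−r)) = ½·ln(2.1250) = 0.3769.
n = ((z_{α} + z_β)/C)² + 3.
(1.645 + 0.842) / 0.3769 = 2.487 / 0.3769 = 6.599.
n = 6.599² + 3 = 43.54 + 3 = 46.5.
Round up.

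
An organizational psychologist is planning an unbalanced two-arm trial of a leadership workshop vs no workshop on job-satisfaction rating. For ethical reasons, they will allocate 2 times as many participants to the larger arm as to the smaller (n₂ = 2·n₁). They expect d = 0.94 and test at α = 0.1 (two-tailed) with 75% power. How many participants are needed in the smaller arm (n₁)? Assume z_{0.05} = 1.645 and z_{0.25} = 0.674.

With allocation ratio k = n₂/n₁ = 2, Var(x̄₁−x̄₂) = σ²(1/n₁ + 1/(k·n₁)) = σ²·(k+1)/(k·n₁).
So n₁ = (1 + 1/k)·((z_{α/2} + z_β)/d)² = 1.500 × (2.319/0.94)².
n₁ = 1.500 × 6.09 = 9.1.
Round up: n₁ = 10, giving n₂ = 2 × 10 = 20.

n₁ = 10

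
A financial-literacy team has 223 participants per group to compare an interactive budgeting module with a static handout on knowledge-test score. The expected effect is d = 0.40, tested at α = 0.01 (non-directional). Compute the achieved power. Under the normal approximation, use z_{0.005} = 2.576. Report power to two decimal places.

For two equal groups, power = Φ(d·√(n/2) − z_{α/2}).
d·√(n/2) = 0.40 × √(223/2) = 0.40 × 10.559 = 4.224.
z_β = 4.224 − 2.576 = 1.648.
Power = Φ(1.648) = 0.950.

power ≈ 0.95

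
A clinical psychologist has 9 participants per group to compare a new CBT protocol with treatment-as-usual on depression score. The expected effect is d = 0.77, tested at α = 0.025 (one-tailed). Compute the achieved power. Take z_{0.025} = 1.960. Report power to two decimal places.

power ≈ 0.37

For two equal groups, power = Φ(d·√(n/2) − z_{α}).
d·√(n/2) = 0.77 × √(9/2) = 0.77 × 2.121 = 1.633.
z_β = 1.633 − 1.960 = -0.327.
Power = Φ(-0.327) = 0.372.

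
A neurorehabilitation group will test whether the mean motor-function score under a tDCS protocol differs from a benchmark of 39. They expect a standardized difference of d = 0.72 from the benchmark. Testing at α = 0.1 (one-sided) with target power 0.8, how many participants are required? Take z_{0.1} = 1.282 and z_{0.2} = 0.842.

For a one-sample test: n = ((z_{α} + z_β) / d)².
z_{α} + z_β = 1.282 + 0.842 = 2.124.
n = (2.124 / 0.72)² = 2.950² = 8.70.
Round up.

n = 9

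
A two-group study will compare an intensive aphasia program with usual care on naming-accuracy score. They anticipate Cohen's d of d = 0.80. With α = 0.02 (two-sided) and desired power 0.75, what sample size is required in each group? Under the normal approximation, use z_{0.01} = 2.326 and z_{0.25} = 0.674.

n = 29 per group

For two independent groups with equal n: n = 2·((z_{α/2} + z_β) / d)².
z_{α/2} + z_β = 2.326 + 0.674 = 3.000.
n = 2 × (3.000 / 0.80)² = 2 × 3.750² = 2 × 14.06 = 28.1.
Round up to the next whole participant.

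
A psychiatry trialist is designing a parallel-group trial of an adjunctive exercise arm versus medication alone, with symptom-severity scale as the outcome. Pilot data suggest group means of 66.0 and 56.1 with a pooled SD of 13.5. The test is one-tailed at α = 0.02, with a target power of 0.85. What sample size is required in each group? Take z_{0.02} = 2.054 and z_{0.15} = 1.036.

Cohen's d = |M₁ − M₂| / SD_pooled = |66.0 − 56.1| / 13.5 = 9.9 / 13.5 = 0.733.
For two independent groups with equal n: n = 2·((z_{α} + z_β) / d)².
z_{α} + z_β = 2.054 + 1.036 = 3.090.
n = 2 × (3.090 / 0.733)² = 2 × 4.216² = 2 × 17.77 = 35.5.
Round up to the next whole participant.

n = 36 per group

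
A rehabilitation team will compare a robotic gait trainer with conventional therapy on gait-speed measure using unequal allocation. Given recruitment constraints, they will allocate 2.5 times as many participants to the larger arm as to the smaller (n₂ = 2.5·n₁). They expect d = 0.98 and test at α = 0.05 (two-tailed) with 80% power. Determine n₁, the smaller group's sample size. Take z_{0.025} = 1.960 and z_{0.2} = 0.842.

n₁ = 12

With allocation ratio k = n₂/n₁ = 2.5, Var(x̄₁−x̄₂) = σ²(1/n₁ + 1/(k·n₁)) = σ²·(k+1)/(k·n₁).
So n₁ = (1 + 1/k)·((z_{α/2} + z_β)/d)² = 1.400 × (2.802/0.98)².
n₁ = 1.400 × 8.17 = 11.4.
Round up: n₁ = 12, giving n₂ = 2.5 × 12 = 30.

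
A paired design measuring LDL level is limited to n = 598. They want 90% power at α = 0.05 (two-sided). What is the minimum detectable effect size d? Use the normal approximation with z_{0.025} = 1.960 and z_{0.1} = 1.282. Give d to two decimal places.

d_min ≈ 0.13

For a single sample (or paired design) of n = 598: d_min = (z_{α/2} + z_β)/√n.
z-sum = 1.960 + 1.282 = 3.242.
d_min = 3.242 / √598 = 3.242 / 24.454 = 0.133.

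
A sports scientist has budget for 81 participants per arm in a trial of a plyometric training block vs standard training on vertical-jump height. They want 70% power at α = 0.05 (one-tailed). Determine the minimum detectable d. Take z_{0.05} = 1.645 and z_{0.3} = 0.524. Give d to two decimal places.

For two independent groups of n = 81 each: d_min = (z_{α} + z_β)·√(2/n).
z-sum = 1.645 + 0.524 = 2.169.
d_min = 2.169 × √(2/81) = 2.169 × 0.1571 = 0.341.

d_min ≈ 0.34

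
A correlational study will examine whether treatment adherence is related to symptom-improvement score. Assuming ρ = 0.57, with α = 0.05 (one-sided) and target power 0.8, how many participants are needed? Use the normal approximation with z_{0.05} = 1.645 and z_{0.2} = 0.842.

Fisher's z: C = ½·ln((1+r)/(1−r)) = ½·ln(3.6512) = 0.6475.
n = ((z_{α} + z_β)/C)² + 3.
(1.645 + 0.842) / 0.6475 = 2.487 / 0.6475 = 3.841.
n = 3.841² + 3 = 14.75 + 3 = 17.8.
Round up.

n = 18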